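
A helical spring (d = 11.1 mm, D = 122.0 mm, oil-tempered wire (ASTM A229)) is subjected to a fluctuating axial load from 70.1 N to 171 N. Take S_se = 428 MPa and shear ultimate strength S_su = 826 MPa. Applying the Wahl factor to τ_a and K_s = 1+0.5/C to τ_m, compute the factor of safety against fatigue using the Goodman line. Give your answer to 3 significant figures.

15.4

C = D/d = 122.0/11.1 = 10.9910; K_W = (4C−1)/(4C−4)+0.615/C = 1.1310; K_s = 1+0.5/C = 1.0455
F_a = (F_max−F_min)/2 = 50.45 N; F_m = (F_max+F_min)/2 = 120.55 N
τ_a = K_W·8F_aD/(πd³) = 1.1310 × 11.46 = 12.962 MPa
τ_m = K_s·8F_mD/(πd³) = 1.0455 × 27.384 = 28.63 MPa
Goodman: 1/n_f = τ_a/S_se + τ_m/S_su = 12.962/428 + 28.63/826 = 0.03028 + 0.03466 = 0.064945
n_f = 1/0.064945 = 15.4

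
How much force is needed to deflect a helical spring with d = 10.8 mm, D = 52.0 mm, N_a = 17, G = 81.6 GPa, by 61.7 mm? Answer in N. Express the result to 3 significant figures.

3580 N

k = Gd⁴/(8D³N_a) = (81.6×10³)(10.8⁴)/(8·52.0³·17) = 58.055 N/mm
F = k·δ = 58.055 × 61.7 = 3582 N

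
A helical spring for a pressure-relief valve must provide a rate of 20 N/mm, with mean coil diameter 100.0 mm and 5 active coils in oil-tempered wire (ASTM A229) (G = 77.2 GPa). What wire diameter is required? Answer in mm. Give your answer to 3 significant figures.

10.1 mm

d = (8D³N_a·k / G)^(1/4) = (8·100.0³·5·20 / (77.2×10³))^0.25
  = (10363)^0.25 = 10.0895 mm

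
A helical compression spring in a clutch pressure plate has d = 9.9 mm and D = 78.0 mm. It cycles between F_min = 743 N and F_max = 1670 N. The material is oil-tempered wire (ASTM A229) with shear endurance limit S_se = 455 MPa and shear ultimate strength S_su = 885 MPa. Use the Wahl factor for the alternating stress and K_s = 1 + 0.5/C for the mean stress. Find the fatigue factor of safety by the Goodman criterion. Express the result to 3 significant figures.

C = D/d = 78.0/9.9 = 7.8788; K_W = (4C−1)/(4C−4)+0.615/C = 1.1871; K_s = 1+0.5/C = 1.0635
F_a = (F_max−F_min)/2 = 463.5 N; F_m = (F_max+F_min)/2 = 1206.5 N
τ_a = K_W·8F_aD/(πd³) = 1.1871 × 94.881 = 112.63 MPa
τ_m = K_s·8F_mD/(πd³) = 1.0635 × 246.98 = 262.65 MPa
Goodman: 1/n_f = τ_a/S_se + τ_m/S_su = 112.63/455 + 262.65/885 = 0.24754 + 0.29678 = 0.54432
n_f = 1/0.54432 = 1.837

1.84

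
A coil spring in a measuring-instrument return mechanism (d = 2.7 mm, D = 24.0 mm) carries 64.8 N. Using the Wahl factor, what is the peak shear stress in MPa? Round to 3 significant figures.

Spring index C = D/d = 24.0/2.7 = 8.8889
K_W = (4C−1)/(4C−4) + 0.615/C = 34.556/31.556 + 0.0692 = 1.1643
τ₀ = 8FD/(πd³) = 8·64.8·24.0/(π·2.7³) = 12441.6/61.836 = 201.2 MPa
τ_max = K·τ₀ = 1.1643 × 201.2 = 234.25 MPa

234 MPa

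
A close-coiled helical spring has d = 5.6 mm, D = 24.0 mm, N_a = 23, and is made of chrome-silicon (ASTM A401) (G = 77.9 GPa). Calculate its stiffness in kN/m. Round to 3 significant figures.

30.1 kN/m

k = Gd⁴/(8D³N_a) = (77.9×10³ × 5.6⁴) / (8 × 24.0³ × 23)
  = 7.66107e+07 / 2.54362e+06 = 30.119 N/mm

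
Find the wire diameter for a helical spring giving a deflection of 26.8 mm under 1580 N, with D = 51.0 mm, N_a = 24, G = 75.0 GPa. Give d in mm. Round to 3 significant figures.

Required rate k = F/δ = 1580/26.8 = 58.955 N/mm
d = (8D³N_a·k / G)^(1/4) = (8·51.0³·24·58.955 / (75.0×10³))^0.25
  = (20020)^0.25 = 11.8951 mm

11.9 mm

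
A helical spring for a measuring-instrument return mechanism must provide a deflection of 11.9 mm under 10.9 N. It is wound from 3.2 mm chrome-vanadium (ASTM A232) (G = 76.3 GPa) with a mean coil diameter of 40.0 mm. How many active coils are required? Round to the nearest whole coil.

Required rate k = F/δ = 10.9/11.9 = 0.91597 N/mm
N_a = Gd⁴/(8D³k) = (76.3×10³ × 3.2⁴)/(8 × 40.0³ × 0.91597)
    = 8.00063e+06 / 468975 = 17.06 → 17 coils

17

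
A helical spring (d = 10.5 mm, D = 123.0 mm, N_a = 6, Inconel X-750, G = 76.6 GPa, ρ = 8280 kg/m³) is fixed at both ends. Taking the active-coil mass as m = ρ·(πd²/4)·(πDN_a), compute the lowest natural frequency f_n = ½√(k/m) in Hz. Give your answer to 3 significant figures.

k = Gd⁴/(8D³N_a) = (76.6×10³)(10.5⁴)/(8·123.0³·6) = 10.424 N/mm = 10424 N/m
Wire length L = πDN_a = π·123.0·6 = 2318.5 mm
m = ρ·(πd²/4)·L = 8280 × 86.59×10⁻⁶ m² × 2.3185 m = 1.6623 kg
f_n = ½√(k/m) = 0.5·√(10424/1.6623) = 0.5·√(6270.8) = 39.594 Hz

39.6 Hz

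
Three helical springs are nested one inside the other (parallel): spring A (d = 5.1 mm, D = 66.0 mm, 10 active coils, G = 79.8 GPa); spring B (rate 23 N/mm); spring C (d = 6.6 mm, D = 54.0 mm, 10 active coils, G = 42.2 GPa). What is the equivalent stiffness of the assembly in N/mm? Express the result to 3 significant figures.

31.7 N/mm

k_A = Gd⁴/(8D³N_a) = (79.8×10³)(5.1⁴)/(8·66.0³·10) = 2.3473 N/mm
k_C = Gd⁴/(8D³N_a) = (42.2×10³)(6.6⁴)/(8·54.0³·10) = 6.3565 N/mm
Parallel: k_eq = 2.3473 + 23 + 6.3565 = 31.704 N/mm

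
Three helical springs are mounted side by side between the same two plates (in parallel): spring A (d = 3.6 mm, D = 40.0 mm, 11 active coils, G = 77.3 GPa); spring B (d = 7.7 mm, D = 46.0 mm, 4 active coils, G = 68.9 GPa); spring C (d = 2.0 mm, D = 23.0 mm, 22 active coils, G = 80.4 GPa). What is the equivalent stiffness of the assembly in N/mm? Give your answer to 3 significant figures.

k_A = Gd⁴/(8D³N_a) = (77.3×10³)(3.6⁴)/(8·40.0³·11) = 2.3053 N/mm
k_B = Gd⁴/(8D³N_a) = (68.9×10³)(7.7⁴)/(8·46.0³·4) = 77.76 N/mm
k_C = Gd⁴/(8D³N_a) = (80.4×10³)(2.0⁴)/(8·23.0³·22) = 0.60073 N/mm
Parallel: k_eq = 2.3053 + 77.76 + 0.60073 = 80.666 N/mm

80.7 N/mm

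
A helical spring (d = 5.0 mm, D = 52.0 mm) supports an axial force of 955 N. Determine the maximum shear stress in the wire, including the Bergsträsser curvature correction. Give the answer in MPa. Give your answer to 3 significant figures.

1140 MPa

Spring index C = D/d = 52.0/5.0 = 10.4000
K_B = (4C+2)/(4C−3) = 43.600/38.600 = 1.1295
τ₀ = 8FD/(πd³) = 8·955·52.0/(π·5.0³) = 397280/392.7 = 1011.7 MPa
τ_max = K·τ₀ = 1.1295 × 1011.7 = 1142.7 MPa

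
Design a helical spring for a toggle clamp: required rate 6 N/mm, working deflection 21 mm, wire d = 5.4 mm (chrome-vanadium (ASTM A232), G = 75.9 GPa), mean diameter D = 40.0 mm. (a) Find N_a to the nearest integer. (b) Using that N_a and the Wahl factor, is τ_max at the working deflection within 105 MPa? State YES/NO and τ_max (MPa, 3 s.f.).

N_a = Gd⁴/(8D³k) = (75.9×10³)(5.4⁴)/(8·40.0³·6) = 21.01 → N_a = 21
Actual rate k = Gd⁴/(8D³·21) = 6.0024 N/mm
Working load F = kδ = 6.0024·21 = 126.05 N
C = 40.0/5.4 = 7.4074; K_W = (4C−1)/(4C−4)+0.615/C = 1.2001
τ_max = K_W·8FD/(πd³) = 1.2001·81.539 = 97.853 MPa
τ_max ≤ 105 MPa → acceptable

(a) 21 coils; (b) YES, τ_max = 97.9 MPa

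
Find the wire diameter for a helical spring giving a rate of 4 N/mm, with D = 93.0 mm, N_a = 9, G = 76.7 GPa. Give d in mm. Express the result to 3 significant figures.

d = (8D³N_a·k / G)^(1/4) = (8·93.0³·9·4 / (76.7×10³))^0.25
  = (3020.3)^0.25 = 7.4133 mm

7.41 mm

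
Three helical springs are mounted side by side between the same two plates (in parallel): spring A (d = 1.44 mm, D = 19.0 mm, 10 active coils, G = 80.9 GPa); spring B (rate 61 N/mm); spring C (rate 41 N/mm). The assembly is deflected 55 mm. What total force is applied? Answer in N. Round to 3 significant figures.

5640 N

k_A = Gd⁴/(8D³N_a) = (80.9×10³)(1.44⁴)/(8·19.0³·10) = 0.63394 N/mm
Parallel: k_eq = 0.63394 + 61 + 41 = 102.63 N/mm
F = k_eq·δ = 102.63·55 = 5644.9 N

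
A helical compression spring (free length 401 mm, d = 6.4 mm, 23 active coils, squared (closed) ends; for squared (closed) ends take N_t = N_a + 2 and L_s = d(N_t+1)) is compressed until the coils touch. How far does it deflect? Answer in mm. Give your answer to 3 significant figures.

235 mm

N_t = 25; L_s = 6.4·26 = 166.4 mm
δ_solid = L₀ − L_s = 401 − 166.4 = 234.6 mm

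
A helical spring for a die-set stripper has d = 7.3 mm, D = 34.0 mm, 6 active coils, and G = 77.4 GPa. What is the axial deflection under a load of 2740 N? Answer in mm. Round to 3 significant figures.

k = Gd⁴/(8D³N_a) = (77.4×10³)(7.3⁴)/(8·34.0³·6) = 116.51 N/mm
δ = F/k = 2740 / 116.51 = 23.518 mm

23.5 mm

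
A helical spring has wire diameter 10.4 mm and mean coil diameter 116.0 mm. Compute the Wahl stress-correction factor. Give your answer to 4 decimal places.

1.1290

C = D/d = 116.0/10.4 = 11.1538
K_W = (4C−1)/(4C−4) + 0.615/C = 43.615/40.615 + 0.0551 = 1.1290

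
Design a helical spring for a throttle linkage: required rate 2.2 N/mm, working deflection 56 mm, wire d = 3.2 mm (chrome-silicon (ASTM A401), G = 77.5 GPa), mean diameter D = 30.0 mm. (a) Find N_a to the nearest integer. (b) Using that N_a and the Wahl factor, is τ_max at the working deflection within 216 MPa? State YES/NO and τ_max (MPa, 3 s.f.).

N_a = Gd⁴/(8D³k) = (77.5×10³)(3.2⁴)/(8·30.0³·2.2) = 17.1 → N_a = 17
Actual rate k = Gd⁴/(8D³·17) = 2.2131 N/mm
Working load F = kδ = 2.2131·56 = 123.93 N
C = 30.0/3.2 = 9.3750; K_W = (4C−1)/(4C−4)+0.615/C = 1.1552
τ_max = K_W·8FD/(πd³) = 1.1552·288.93 = 333.76 MPa
τ_max > 216 MPa → exceeds allowable

(a) 17 coils; (b) NO, τ_max = 334 MPa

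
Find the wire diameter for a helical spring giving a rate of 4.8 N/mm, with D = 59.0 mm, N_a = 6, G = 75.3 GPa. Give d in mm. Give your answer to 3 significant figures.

5.01 mm

d = (8D³N_a·k / G)^(1/4) = (8·59.0³·6·4.8 / (75.3×10³))^0.25
  = (628.41)^0.25 = 5.0068 mm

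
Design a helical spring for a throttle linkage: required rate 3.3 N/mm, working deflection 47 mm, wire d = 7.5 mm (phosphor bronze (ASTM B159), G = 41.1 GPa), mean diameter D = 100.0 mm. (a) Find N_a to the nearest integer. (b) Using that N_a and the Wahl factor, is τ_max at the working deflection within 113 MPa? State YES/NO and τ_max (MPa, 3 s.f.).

(a) 5 coils; (b) YES, τ_max = 102 MPa

N_a = Gd⁴/(8D³k) = (41.1×10³)(7.5⁴)/(8·100.0³·3.3) = 4.926 → N_a = 5
Actual rate k = Gd⁴/(8D³·5) = 3.2511 N/mm
Working load F = kδ = 3.2511·47 = 152.8 N
C = 100.0/7.5 = 13.3333; K_W = (4C−1)/(4C−4)+0.615/C = 1.1069
τ_max = K_W·8FD/(πd³) = 1.1069·92.232 = 102.09 MPa
τ_max ≤ 113 MPa → acceptable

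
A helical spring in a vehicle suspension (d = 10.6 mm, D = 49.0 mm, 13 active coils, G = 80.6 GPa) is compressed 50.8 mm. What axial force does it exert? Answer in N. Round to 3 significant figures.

4220 N

k = Gd⁴/(8D³N_a) = (80.6×10³)(10.6⁴)/(8·49.0³·13) = 83.164 N/mm
F = k·δ = 83.164 × 50.8 = 4224.7 N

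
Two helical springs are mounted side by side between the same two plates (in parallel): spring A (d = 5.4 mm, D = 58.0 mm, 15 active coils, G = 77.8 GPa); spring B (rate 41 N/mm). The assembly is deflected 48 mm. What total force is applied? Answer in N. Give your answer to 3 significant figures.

k_A = Gd⁴/(8D³N_a) = (77.8×10³)(5.4⁴)/(8·58.0³·15) = 2.8255 N/mm
Parallel: k_eq = 2.8255 + 41 = 43.825 N/mm
F = k_eq·δ = 43.825·48 = 2103.6 N

2100 N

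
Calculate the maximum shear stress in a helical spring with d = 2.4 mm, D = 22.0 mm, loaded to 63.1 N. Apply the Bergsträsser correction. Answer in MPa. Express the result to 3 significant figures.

Spring index C = D/d = 22.0/2.4 = 9.1667
K_B = (4C+2)/(4C−3) = 38.667/33.667 = 1.1485
τ₀ = 8FD/(πd³) = 8·63.1·22.0/(π·2.4³) = 11105.6/43.429 = 255.72 MPa
τ_max = K·τ₀ = 1.1485 × 255.72 = 293.69 MPa

294 MPa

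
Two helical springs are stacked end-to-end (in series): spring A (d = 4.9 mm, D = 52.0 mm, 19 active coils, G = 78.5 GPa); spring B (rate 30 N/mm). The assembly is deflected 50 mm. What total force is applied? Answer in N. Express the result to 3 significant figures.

k_A = Gd⁴/(8D³N_a) = (78.5×10³)(4.9⁴)/(8·52.0³·19) = 2.1174 N/mm
Series: 1/k_eq = 1/2.1174 + 1/30 = 0.50561; k_eq = 1.9778 N/mm
F = k_eq·δ = 1.9778·50 = 98.89 N

98.9 N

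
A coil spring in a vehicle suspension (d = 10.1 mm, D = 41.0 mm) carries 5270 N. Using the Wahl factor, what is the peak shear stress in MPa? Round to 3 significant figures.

Spring index C = D/d = 41.0/10.1 = 4.0594
K_W = (4C−1)/(4C−4) + 0.615/C = 15.238/12.238 + 0.1515 = 1.3966
τ₀ = 8FD/(πd³) = 8·5270·41.0/(π·10.1³) = 1.72856e+06/3236.8 = 534.04 MPa
τ_max = K·τ₀ = 1.3966 × 534.04 = 745.86 MPa

746 MPa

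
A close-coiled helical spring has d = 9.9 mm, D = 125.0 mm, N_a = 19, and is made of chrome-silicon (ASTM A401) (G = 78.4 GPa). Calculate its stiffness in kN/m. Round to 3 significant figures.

2.54 kN/m

k = Gd⁴/(8D³N_a) = (78.4×10³ × 9.9⁴) / (8 × 125.0³ × 19)
  = 7.53107e+08 / 2.96875e+08 = 2.5368 N/mm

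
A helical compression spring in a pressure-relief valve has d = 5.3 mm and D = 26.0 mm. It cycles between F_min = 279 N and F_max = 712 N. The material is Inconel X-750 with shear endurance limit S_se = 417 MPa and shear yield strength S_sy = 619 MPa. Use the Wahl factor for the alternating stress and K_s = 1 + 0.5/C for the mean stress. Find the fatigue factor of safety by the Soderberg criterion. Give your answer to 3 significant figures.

1.44

C = D/d = 26.0/5.3 = 4.9057; K_W = (4C−1)/(4C−4)+0.615/C = 1.3174; K_s = 1+0.5/C = 1.1019
F_a = (F_max−F_min)/2 = 216.5 N; F_m = (F_max+F_min)/2 = 495.5 N
τ_a = K_W·8F_aD/(πd³) = 1.3174 × 96.282 = 126.84 MPa
τ_m = K_s·8F_mD/(πd³) = 1.1019 × 220.36 = 242.82 MPa
Soderberg: 1/n_f = τ_a/S_se + τ_m/S_sy = 126.84/417 + 242.82/619 = 0.30417 + 0.39227 = 0.69645
n_f = 1/0.69645 = 1.436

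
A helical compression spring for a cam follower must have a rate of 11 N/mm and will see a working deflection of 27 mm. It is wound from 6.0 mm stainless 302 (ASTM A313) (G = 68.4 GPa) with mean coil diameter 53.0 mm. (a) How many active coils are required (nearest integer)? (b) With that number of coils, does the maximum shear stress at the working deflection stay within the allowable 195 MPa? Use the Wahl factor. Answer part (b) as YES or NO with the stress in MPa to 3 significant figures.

(a) 7 coils; (b) NO, τ_max = 209 MPa

N_a = Gd⁴/(8D³k) = (68.4×10³)(6.0⁴)/(8·53.0³·11) = 6.766 → N_a = 7
Actual rate k = Gd⁴/(8D³·7) = 10.633 N/mm
Working load F = kδ = 10.633·27 = 287.08 N
C = 53.0/6.0 = 8.8333; K_W = (4C−1)/(4C−4)+0.615/C = 1.1654
τ_max = K_W·8FD/(πd³) = 1.1654·179.38 = 209.04 MPa
τ_max > 195 MPa → exceeds allowable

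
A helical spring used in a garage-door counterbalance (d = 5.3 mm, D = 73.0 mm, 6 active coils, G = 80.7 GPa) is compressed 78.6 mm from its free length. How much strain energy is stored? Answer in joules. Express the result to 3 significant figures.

k = Gd⁴/(8D³N_a) = (80.7×10³)(5.3⁴)/(8·73.0³·6) = 3.4101 N/mm
U = ½kδ² = 0.5 × 3.4101 × 78.6² = 10534 N·mm = 10.534 J

10.5 J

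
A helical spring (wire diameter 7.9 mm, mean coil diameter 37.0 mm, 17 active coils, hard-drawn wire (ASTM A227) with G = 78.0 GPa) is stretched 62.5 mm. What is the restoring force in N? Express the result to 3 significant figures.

2760 N

k = Gd⁴/(8D³N_a) = (78.0×10³)(7.9⁴)/(8·37.0³·17) = 44.102 N/mm
F = k·δ = 44.102 × 62.5 = 2756.4 N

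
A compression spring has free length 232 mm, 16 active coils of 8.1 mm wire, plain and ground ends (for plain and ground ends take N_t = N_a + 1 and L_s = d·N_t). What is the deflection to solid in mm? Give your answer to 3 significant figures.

N_t = 17; L_s = 8.1·17 = 137.7 mm
δ_solid = L₀ − L_s = 232 − 137.7 = 94.3 mm

94.3 mm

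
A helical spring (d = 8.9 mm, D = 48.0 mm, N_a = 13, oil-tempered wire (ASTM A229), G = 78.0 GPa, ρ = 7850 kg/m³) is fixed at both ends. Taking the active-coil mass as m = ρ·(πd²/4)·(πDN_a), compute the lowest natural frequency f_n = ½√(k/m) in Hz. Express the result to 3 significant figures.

k = Gd⁴/(8D³N_a) = (78.0×10³)(8.9⁴)/(8·48.0³·13) = 42.55 N/mm = 42550 N/m
Wire length L = πDN_a = π·48.0·13 = 1960.4 mm
m = ρ·(πd²/4)·L = 7850 × 62.211×10⁻⁶ m² × 1.9604 m = 0.95736 kg
f_n = ½√(k/m) = 0.5·√(42550/0.95736) = 0.5·√(44445) = 105.41 Hz

105 Hz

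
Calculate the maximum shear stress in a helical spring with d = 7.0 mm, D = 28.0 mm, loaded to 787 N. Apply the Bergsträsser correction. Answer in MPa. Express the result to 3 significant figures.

227 MPa

Spring index C = D/d = 28.0/7.0 = 4.0000
K_B = (4C+2)/(4C−3) = 18.000/13.000 = 1.3846
τ₀ = 8FD/(πd³) = 8·787·28.0/(π·7.0³) = 176288/1077.6 = 163.6 MPa
τ_max = K·τ₀ = 1.3846 × 163.6 = 226.52 MPa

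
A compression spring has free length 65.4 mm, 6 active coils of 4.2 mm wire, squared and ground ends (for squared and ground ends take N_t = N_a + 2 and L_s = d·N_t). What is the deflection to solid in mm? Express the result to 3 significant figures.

31.8 mm

N_t = 8; L_s = 4.2·8 = 33.6 mm
δ_solid = L₀ − L_s = 65.4 − 33.6 = 31.8 mm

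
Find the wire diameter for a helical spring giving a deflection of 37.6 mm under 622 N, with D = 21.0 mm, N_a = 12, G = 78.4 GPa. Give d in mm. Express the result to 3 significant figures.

3.70 mm

Required rate k = F/δ = 622/37.6 = 16.543 N/mm
d = (8D³N_a·k / G)^(1/4) = (8·21.0³·12·16.543 / (78.4×10³))^0.25
  = (187.59)^0.25 = 3.7009 mm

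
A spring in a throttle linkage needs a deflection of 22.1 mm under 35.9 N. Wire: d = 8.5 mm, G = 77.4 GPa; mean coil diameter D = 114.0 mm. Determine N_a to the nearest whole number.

21

Required rate k = F/δ = 35.9/22.1 = 1.6244 N/mm
N_a = Gd⁴/(8D³k) = (77.4×10³ × 8.5⁴)/(8 × 114.0³ × 1.6244)
    = 4.04033e+08 / 1.92534e+07 = 20.99 → 21 coils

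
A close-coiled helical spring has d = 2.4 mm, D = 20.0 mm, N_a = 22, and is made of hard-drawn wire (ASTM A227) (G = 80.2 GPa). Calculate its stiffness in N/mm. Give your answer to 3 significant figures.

1.89 N/mm

k = Gd⁴/(8D³N_a) = (80.2×10³ × 2.4⁴) / (8 × 20.0³ × 22)
  = 2.66084e+06 / 1.408e+06 = 1.8898 N/mm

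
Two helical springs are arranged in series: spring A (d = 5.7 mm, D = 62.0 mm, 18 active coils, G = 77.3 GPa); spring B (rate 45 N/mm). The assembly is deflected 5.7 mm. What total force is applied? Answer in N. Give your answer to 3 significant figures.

k_A = Gd⁴/(8D³N_a) = (77.3×10³)(5.7⁴)/(8·62.0³·18) = 2.3776 N/mm
Series: 1/k_eq = 1/2.3776 + 1/45 = 0.44281; k_eq = 2.2583 N/mm
F = k_eq·δ = 2.2583·5.7 = 12.872 N

12.9 N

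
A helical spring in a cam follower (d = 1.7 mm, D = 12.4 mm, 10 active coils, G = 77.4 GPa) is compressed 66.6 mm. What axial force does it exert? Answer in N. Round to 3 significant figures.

282 N

k = Gd⁴/(8D³N_a) = (77.4×10³)(1.7⁴)/(8·12.4³·10) = 4.2382 N/mm
F = k·δ = 4.2382 × 66.6 = 282.26 N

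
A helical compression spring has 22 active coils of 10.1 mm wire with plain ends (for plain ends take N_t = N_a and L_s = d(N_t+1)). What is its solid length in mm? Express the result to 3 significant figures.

232 mm

plain ends: N_t = N_a = 22
L_s = d·(N_t+1) = 10.1 × 23 = 232.3 mm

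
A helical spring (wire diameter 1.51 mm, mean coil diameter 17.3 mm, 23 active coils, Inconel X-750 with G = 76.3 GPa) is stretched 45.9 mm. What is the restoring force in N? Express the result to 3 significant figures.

k = Gd⁴/(8D³N_a) = (76.3×10³)(1.51⁴)/(8·17.3³·23) = 0.41637 N/mm
F = k·δ = 0.41637 × 45.9 = 19.111 N

19.1 N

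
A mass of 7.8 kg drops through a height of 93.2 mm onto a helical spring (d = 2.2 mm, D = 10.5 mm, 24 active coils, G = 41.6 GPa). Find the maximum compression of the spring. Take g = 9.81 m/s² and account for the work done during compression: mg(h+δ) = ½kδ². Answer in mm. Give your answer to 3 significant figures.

77.1 mm

k = Gd⁴/(8D³N_a) = (41.6×10³)(2.2⁴)/(8·10.5³·24) = 4.3844 N/mm
W = mg = 7.8 × 9.81 = 76.518 N
½kδ² − Wδ − Wh = 0 → δ = (W + √(W² + 2kWh))/k
δ = (76.518 + √(5855 + 62535.2))/4.3844 = (76.518 + 261.52)/4.3844 = 77.098 mm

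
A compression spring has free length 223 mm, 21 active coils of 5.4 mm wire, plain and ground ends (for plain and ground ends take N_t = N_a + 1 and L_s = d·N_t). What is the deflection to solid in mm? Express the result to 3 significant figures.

N_t = 22; L_s = 5.4·22 = 118.8 mm
δ_solid = L₀ − L_s = 223 − 118.8 = 104.2 mm

104 mm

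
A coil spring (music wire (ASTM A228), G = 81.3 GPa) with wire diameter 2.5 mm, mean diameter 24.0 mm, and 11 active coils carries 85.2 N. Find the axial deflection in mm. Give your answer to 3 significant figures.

32.6 mm

k = Gd⁴/(8D³N_a) = (81.3×10³)(2.5⁴)/(8·24.0³·11) = 2.6106 N/mm
δ = F/k = 85.2 / 2.6106 = 32.637 mm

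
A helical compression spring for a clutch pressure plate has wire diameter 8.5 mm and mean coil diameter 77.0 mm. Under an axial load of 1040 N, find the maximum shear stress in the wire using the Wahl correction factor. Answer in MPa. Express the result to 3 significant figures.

Spring index C = D/d = 77.0/8.5 = 9.0588
K_W = (4C−1)/(4C−4) + 0.615/C = 35.235/32.235 + 0.0679 = 1.1610
τ₀ = 8FD/(πd³) = 8·1040·77.0/(π·8.5³) = 640640/1929.3 = 332.05 MPa
τ_max = K·τ₀ = 1.1610 × 332.05 = 385.5 MPa

385 MPa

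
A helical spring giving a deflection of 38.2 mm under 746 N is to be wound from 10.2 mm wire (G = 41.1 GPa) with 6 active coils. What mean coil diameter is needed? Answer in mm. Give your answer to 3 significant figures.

78.0 mm

Required rate k = F/δ = 746/38.2 = 19.529 N/mm
D = (Gd⁴/(8N_a·k))^(1/3) = (41.1×10³·10.2⁴/(8·6·19.529))^(1/3)
  = (474598)^(1/3) = 78.0025 mm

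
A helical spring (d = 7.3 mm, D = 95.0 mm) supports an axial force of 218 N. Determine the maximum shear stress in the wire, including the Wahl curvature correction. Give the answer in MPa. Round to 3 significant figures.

Spring index C = D/d = 95.0/7.3 = 13.0137
K_W = (4C−1)/(4C−4) + 0.615/C = 51.055/48.055 + 0.0473 = 1.1097
τ₀ = 8FD/(πd³) = 8·218·95.0/(π·7.3³) = 165680/1222.1 = 135.57 MPa
τ_max = K·τ₀ = 1.1097 × 135.57 = 150.44 MPa

150 MPa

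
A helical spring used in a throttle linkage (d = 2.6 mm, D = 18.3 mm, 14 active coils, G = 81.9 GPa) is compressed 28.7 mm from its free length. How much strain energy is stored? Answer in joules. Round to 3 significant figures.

2.25 J

k = Gd⁴/(8D³N_a) = (81.9×10³)(2.6⁴)/(8·18.3³·14) = 5.4526 N/mm
U = ½kδ² = 0.5 × 5.4526 × 28.7² = 2245.6 N·mm = 2.2456 J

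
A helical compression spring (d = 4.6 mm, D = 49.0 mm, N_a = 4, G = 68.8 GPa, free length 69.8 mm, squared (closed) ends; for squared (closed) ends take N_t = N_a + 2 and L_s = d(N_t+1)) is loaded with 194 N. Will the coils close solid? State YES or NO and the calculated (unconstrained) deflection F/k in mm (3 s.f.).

k = Gd⁴/(8D³N_a) = (68.8×10³)(4.6⁴)/(8·49.0³·4) = 8.1824 N/mm
N_t = 6; L_s = 4.6·7 = 32.2 mm; δ_solid = L₀ − L_s = 69.8 − 32.2 = 37.6 mm
δ = F/k = 194/8.1824 = 23.709 mm
δ < δ_solid → spring does not go solid

NO, δ = 23.7 mm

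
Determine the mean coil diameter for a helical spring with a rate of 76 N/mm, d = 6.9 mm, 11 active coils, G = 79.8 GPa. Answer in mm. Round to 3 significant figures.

30.0 mm

D = (Gd⁴/(8N_a·k))^(1/3) = (79.8×10³·6.9⁴/(8·11·76))^(1/3)
  = (27046)^(1/3) = 30.0170 mm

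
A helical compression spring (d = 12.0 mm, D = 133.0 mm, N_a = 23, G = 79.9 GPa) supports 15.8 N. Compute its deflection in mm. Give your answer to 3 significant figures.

k = Gd⁴/(8D³N_a) = (79.9×10³)(12.0⁴)/(8·133.0³·23) = 3.8274 N/mm
δ = F/k = 15.8 / 3.8274 = 4.1282 mm

4.13 mm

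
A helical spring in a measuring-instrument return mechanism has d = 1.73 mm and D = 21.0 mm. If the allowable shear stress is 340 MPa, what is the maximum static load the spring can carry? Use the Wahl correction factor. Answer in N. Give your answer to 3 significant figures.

29.4 N

C = D/d = 21.0/1.73 = 12.1387
K_W = (4C−1)/(4C−4) + 0.615/C = 47.555/44.555 + 0.0507 = 1.1180
τ_max = K·8FD/(πd³) → F_max = τ_allow·πd³/(8DK)
F_max = 340·π·1.73³/(8·21.0·1.1180) = 5530.5/187.82 = 29.445 N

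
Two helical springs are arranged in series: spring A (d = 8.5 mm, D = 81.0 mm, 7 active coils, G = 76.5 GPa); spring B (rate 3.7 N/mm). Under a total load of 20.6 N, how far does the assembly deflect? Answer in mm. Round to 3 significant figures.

7.10 mm

k_A = Gd⁴/(8D³N_a) = (76.5×10³)(8.5⁴)/(8·81.0³·7) = 13.418 N/mm
Series: 1/k_eq = 1/13.418 + 1/3.7 = 0.3448; k_eq = 2.9003 N/mm
δ = F/k_eq = 20.6/2.9003 = 7.1028 mm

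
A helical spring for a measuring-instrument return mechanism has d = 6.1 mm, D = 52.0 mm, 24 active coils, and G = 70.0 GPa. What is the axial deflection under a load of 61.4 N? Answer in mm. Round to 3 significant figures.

17.1 mm

k = Gd⁴/(8D³N_a) = (70.0×10³)(6.1⁴)/(8·52.0³·24) = 3.5901 N/mm
δ = F/k = 61.4 / 3.5901 = 17.103 mm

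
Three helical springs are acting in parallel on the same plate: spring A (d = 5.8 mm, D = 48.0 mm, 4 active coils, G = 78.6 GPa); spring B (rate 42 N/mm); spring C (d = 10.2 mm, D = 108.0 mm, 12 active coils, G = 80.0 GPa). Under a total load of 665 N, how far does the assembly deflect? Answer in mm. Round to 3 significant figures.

k_A = Gd⁴/(8D³N_a) = (78.6×10³)(5.8⁴)/(8·48.0³·4) = 25.134 N/mm
k_C = Gd⁴/(8D³N_a) = (80.0×10³)(10.2⁴)/(8·108.0³·12) = 7.1606 N/mm
Parallel: k_eq = 25.134 + 42 + 7.1606 = 74.295 N/mm
δ = F/k_eq = 665/74.295 = 8.9509 mm

8.95 mm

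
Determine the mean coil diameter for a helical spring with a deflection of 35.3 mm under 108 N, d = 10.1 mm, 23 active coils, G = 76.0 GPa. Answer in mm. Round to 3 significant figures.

112 mm

Required rate k = F/δ = 108/35.3 = 3.0595 N/mm
D = (Gd⁴/(8N_a·k))^(1/3) = (76.0×10³·10.1⁴/(8·23·3.0595))^(1/3)
  = (1.40486e+06)^(1/3) = 111.9981 mm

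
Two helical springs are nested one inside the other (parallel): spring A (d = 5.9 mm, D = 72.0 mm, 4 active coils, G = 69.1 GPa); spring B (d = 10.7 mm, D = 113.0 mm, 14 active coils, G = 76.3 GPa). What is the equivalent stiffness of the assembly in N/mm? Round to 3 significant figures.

k_A = Gd⁴/(8D³N_a) = (69.1×10³)(5.9⁴)/(8·72.0³·4) = 7.0103 N/mm
k_B = Gd⁴/(8D³N_a) = (76.3×10³)(10.7⁴)/(8·113.0³·14) = 6.1888 N/mm
Parallel: k_eq = 7.0103 + 6.1888 = 13.199 N/mm

13.2 N/mm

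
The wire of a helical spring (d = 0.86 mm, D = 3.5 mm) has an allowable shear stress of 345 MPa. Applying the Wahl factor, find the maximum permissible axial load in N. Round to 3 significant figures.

17.6 N

C = D/d = 3.5/0.86 = 4.0698
K_W = (4C−1)/(4C−4) + 0.615/C = 15.279/12.279 + 0.1511 = 1.3954
τ_max = K·8FD/(πd³) → F_max = τ_allow·πd³/(8DK)
F_max = 345·π·0.86³/(8·3.5·1.3954) = 689.39/39.072 = 17.644 N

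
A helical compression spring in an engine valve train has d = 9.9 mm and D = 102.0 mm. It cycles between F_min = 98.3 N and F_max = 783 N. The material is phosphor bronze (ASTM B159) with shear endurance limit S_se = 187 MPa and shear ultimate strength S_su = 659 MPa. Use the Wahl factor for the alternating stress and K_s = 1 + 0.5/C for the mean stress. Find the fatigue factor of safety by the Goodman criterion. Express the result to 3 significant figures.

C = D/d = 102.0/9.9 = 10.3030; K_W = (4C−1)/(4C−4)+0.615/C = 1.1403; K_s = 1+0.5/C = 1.0485
F_a = (F_max−F_min)/2 = 342.35 N; F_m = (F_max+F_min)/2 = 440.65 N
τ_a = K_W·8F_aD/(πd³) = 1.1403 × 91.644 = 104.5 MPa
τ_m = K_s·8F_mD/(πd³) = 1.0485 × 117.96 = 123.68 MPa
Goodman: 1/n_f = τ_a/S_se + τ_m/S_su = 104.5/187 + 123.68/659 = 0.55884 + 0.18768 = 0.74652
n_f = 1/0.74652 = 1.34

1.34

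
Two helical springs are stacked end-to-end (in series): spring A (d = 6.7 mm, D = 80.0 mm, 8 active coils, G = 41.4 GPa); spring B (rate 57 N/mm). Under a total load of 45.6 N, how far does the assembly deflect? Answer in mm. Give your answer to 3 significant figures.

18.7 mm

k_A = Gd⁴/(8D³N_a) = (41.4×10³)(6.7⁴)/(8·80.0³·8) = 2.5459 N/mm
Series: 1/k_eq = 1/2.5459 + 1/57 = 0.41032; k_eq = 2.4371 N/mm
δ = F/k_eq = 45.6/2.4371 = 18.711 mm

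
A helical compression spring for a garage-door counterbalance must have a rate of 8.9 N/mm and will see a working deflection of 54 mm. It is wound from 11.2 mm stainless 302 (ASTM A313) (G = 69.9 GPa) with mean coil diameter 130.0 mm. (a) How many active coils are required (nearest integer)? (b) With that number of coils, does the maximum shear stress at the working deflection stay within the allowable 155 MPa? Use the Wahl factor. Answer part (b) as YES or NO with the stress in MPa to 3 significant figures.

(a) 7 coils; (b) YES, τ_max = 128 MPa

N_a = Gd⁴/(8D³k) = (69.9×10³)(11.2⁴)/(8·130.0³·8.9) = 7.031 → N_a = 7
Actual rate k = Gd⁴/(8D³·7) = 8.9399 N/mm
Working load F = kδ = 8.9399·54 = 482.75 N
C = 130.0/11.2 = 11.6071; K_W = (4C−1)/(4C−4)+0.615/C = 1.1237
τ_max = K_W·8FD/(πd³) = 1.1237·113.75 = 127.82 MPa
τ_max ≤ 155 MPa → acceptable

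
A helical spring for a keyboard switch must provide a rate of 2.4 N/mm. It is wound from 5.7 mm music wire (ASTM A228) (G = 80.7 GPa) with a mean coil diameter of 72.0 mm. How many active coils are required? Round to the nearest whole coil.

12

N_a = Gd⁴/(8D³k) = (80.7×10³ × 5.7⁴)/(8 × 72.0³ × 2.4)
    = 8.51869e+07 / 7.16636e+06 = 11.89 → 12 coils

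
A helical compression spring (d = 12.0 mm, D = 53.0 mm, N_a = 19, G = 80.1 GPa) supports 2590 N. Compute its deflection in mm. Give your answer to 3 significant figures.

k = Gd⁴/(8D³N_a) = (80.1×10³)(12.0⁴)/(8·53.0³·19) = 73.398 N/mm
δ = F/k = 2590 / 73.398 = 35.287 mm

35.3 mm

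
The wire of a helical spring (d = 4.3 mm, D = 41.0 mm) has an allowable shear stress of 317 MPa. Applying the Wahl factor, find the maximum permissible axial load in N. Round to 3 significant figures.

209 N

C = D/d = 41.0/4.3 = 9.5349
K_W = (4C−1)/(4C−4) + 0.615/C = 37.140/34.140 + 0.0645 = 1.1524
τ_max = K·8FD/(πd³) → F_max = τ_allow·πd³/(8DK)
F_max = 317·π·4.3³/(8·41.0·1.1524) = 79180/377.98 = 209.48 N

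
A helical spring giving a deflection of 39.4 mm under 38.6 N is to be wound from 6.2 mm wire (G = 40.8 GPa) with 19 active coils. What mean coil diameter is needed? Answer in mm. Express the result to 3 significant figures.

74.0 mm

Required rate k = F/δ = 38.6/39.4 = 0.9797 N/mm
D = (Gd⁴/(8N_a·k))^(1/3) = (40.8×10³·6.2⁴/(8·19·0.9797))^(1/3)
  = (404848)^(1/3) = 73.9771 mm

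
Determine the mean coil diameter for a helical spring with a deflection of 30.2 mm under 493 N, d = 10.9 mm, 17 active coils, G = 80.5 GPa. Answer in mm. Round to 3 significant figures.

Required rate k = F/δ = 493/30.2 = 16.325 N/mm
D = (Gd⁴/(8N_a·k))^(1/3) = (80.5×10³·10.9⁴/(8·17·16.325))^(1/3)
  = (511827)^(1/3) = 79.9910 mm

80.0 mm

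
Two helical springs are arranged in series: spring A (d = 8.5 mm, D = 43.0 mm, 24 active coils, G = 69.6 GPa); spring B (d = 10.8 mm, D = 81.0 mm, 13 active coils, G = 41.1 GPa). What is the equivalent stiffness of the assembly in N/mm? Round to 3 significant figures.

k_A = Gd⁴/(8D³N_a) = (69.6×10³)(8.5⁴)/(8·43.0³·24) = 23.8 N/mm
k_B = Gd⁴/(8D³N_a) = (41.1×10³)(10.8⁴)/(8·81.0³·13) = 10.117 N/mm
Series: 1/k_eq = 1/23.8 + 1/10.117 = 0.14086; k_eq = 7.0992 N/mm

7.10 N/mm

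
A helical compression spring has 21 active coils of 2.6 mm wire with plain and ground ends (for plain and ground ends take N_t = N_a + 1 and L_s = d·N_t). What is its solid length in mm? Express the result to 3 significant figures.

plain and ground ends: N_t = N_a + 1 = 21 + 1 = 22
L_s = d·N_t = 2.6 × 22 = 57.2 mm

57.2 mm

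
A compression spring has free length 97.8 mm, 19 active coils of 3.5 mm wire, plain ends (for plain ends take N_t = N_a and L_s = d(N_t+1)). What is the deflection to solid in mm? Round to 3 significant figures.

N_t = 19; L_s = 3.5·20 = 70 mm
δ_solid = L₀ − L_s = 97.8 − 70 = 27.8 mm

27.8 mm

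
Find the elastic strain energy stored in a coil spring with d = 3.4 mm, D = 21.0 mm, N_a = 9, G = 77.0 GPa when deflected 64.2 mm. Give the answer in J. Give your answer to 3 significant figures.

31.8 J

k = Gd⁴/(8D³N_a) = (77.0×10³)(3.4⁴)/(8·21.0³·9) = 15.432 N/mm
U = ½kδ² = 0.5 × 15.432 × 64.2² = 31802 N·mm = 31.802 J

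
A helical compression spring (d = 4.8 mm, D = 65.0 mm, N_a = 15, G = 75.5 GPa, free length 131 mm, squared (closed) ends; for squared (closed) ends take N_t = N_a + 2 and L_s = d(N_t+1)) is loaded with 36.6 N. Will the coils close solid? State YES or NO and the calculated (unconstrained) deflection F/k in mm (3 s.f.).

NO, δ = 30.1 mm

k = Gd⁴/(8D³N_a) = (75.5×10³)(4.8⁴)/(8·65.0³·15) = 1.2162 N/mm
N_t = 17; L_s = 4.8·18 = 86.4 mm; δ_solid = L₀ − L_s = 131 − 86.4 = 44.6 mm
δ = F/k = 36.6/1.2162 = 30.095 mm
δ < δ_solid → spring does not go solid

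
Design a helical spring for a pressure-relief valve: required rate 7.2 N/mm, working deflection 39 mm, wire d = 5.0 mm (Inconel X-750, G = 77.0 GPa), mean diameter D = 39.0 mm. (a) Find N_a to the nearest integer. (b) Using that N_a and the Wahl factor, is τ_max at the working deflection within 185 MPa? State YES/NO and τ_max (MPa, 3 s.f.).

(a) 14 coils; (b) NO, τ_max = 267 MPa

N_a = Gd⁴/(8D³k) = (77.0×10³)(5.0⁴)/(8·39.0³·7.2) = 14.08 → N_a = 14
Actual rate k = Gd⁴/(8D³·14) = 7.2437 N/mm
Working load F = kδ = 7.2437·39 = 282.5 N
C = 39.0/5.0 = 7.8000; K_W = (4C−1)/(4C−4)+0.615/C = 1.1891
τ_max = K_W·8FD/(πd³) = 1.1891·224.45 = 266.9 MPa
τ_max > 185 MPa → exceeds allowable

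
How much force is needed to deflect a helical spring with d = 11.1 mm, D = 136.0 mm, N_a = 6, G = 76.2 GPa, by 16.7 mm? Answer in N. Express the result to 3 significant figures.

160 N

k = Gd⁴/(8D³N_a) = (76.2×10³)(11.1⁴)/(8·136.0³·6) = 9.5805 N/mm
F = k·δ = 9.5805 × 16.7 = 159.99 N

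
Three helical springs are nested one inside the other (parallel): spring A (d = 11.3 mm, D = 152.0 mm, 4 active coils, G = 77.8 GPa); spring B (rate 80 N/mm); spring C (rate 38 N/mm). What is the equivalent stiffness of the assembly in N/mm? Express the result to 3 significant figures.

k_A = Gd⁴/(8D³N_a) = (77.8×10³)(11.3⁴)/(8·152.0³·4) = 11.288 N/mm
Parallel: k_eq = 11.288 + 80 + 38 = 129.29 N/mm

129 N/mm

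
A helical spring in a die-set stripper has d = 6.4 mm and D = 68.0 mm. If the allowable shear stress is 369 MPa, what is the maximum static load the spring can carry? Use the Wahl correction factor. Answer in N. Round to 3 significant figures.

C = D/d = 68.0/6.4 = 10.6250
K_W = (4C−1)/(4C−4) + 0.615/C = 41.500/38.500 + 0.0579 = 1.1358
τ_max = K·8FD/(πd³) → F_max = τ_allow·πd³/(8DK)
F_max = 369·π·6.4³/(8·68.0·1.1358) = 3.0389e+05/617.88 = 491.83 N

492 N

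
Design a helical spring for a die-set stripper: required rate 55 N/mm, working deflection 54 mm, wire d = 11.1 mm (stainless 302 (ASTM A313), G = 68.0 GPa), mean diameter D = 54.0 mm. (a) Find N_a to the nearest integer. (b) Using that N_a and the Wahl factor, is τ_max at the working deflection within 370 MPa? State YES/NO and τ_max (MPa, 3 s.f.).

(a) 15 coils; (b) NO, τ_max = 392 MPa

N_a = Gd⁴/(8D³k) = (68.0×10³)(11.1⁴)/(8·54.0³·55) = 14.9 → N_a = 15
Actual rate k = Gd⁴/(8D³·15) = 54.631 N/mm
Working load F = kδ = 54.631·54 = 2950.1 N
C = 54.0/11.1 = 4.8649; K_W = (4C−1)/(4C−4)+0.615/C = 1.3205
τ_max = K_W·8FD/(πd³) = 1.3205·296.62 = 391.68 MPa
τ_max > 370 MPa → exceeds allowable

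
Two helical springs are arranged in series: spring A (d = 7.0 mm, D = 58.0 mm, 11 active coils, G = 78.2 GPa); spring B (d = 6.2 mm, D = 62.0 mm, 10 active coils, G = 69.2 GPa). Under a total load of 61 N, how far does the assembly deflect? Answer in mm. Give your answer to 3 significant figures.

17.0 mm

k_A = Gd⁴/(8D³N_a) = (78.2×10³)(7.0⁴)/(8·58.0³·11) = 10.935 N/mm
k_B = Gd⁴/(8D³N_a) = (69.2×10³)(6.2⁴)/(8·62.0³·10) = 5.363 N/mm
Series: 1/k_eq = 1/10.935 + 1/5.363 = 0.27791; k_eq = 3.5983 N/mm
δ = F/k_eq = 61/3.5983 = 16.952 mm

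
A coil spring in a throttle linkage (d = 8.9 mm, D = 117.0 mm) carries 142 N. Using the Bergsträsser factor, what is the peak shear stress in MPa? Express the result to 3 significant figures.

66.1 MPa

Spring index C = D/d = 117.0/8.9 = 13.1461
K_B = (4C+2)/(4C−3) = 54.584/49.584 = 1.1008
τ₀ = 8FD/(πd³) = 8·142·117.0/(π·8.9³) = 132912/2214.7 = 60.013 MPa
τ_max = K·τ₀ = 1.1008 × 60.013 = 66.064 MPa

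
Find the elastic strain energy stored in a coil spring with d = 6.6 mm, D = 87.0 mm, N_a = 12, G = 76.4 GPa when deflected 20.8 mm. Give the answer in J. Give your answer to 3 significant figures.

k = Gd⁴/(8D³N_a) = (76.4×10³)(6.6⁴)/(8·87.0³·12) = 2.2932 N/mm
U = ½kδ² = 0.5 × 2.2932 × 20.8² = 496.06 N·mm = 0.49606 J

0.496 J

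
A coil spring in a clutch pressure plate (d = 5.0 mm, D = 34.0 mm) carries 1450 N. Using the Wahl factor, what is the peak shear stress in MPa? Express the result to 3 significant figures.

Spring index C = D/d = 34.0/5.0 = 6.8000
K_W = (4C−1)/(4C−4) + 0.615/C = 26.200/23.200 + 0.0904 = 1.2198
τ₀ = 8FD/(πd³) = 8·1450·34.0/(π·5.0³) = 394400/392.7 = 1004.3 MPa
τ_max = K·τ₀ = 1.2198 × 1004.3 = 1225 MPa

1230 MPa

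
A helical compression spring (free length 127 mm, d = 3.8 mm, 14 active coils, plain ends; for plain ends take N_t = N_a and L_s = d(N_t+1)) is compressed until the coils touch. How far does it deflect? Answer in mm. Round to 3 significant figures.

70.0 mm

N_t = 14; L_s = 3.8·15 = 57 mm
δ_solid = L₀ − L_s = 127 − 57 = 70 mm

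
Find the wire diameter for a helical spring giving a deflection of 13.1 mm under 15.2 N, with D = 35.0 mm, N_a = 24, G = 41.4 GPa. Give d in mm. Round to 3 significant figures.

Required rate k = F/δ = 15.2/13.1 = 1.1603 N/mm
d = (8D³N_a·k / G)^(1/4) = (8·35.0³·24·1.1603 / (41.4×10³))^0.25
  = (230.72)^0.25 = 3.8973 mm

3.90 mm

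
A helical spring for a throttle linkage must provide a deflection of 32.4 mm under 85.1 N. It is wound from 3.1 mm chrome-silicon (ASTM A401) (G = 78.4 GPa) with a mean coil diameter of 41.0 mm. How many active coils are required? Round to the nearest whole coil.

5

Required rate k = F/δ = 85.1/32.4 = 2.6265 N/mm
N_a = Gd⁴/(8D³k) = (78.4×10³ × 3.1⁴)/(8 × 41.0³ × 2.6265)
    = 7.2404e+06 / 1.44819e+06 = 5 → 5 coils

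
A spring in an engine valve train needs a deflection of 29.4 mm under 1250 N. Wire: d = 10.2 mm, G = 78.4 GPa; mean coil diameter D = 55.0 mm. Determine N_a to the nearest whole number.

Required rate k = F/δ = 1250/29.4 = 42.517 N/mm
N_a = Gd⁴/(8D³k) = (78.4×10³ × 10.2⁴)/(8 × 55.0³ × 42.517)
    = 8.48627e+08 / 5.65901e+07 = 15 → 15 coils

15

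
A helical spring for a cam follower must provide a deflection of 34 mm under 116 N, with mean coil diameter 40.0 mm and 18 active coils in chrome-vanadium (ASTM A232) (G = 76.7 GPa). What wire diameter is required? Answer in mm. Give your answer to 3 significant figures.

Required rate k = F/δ = 116/34 = 3.4118 N/mm
d = (8D³N_a·k / G)^(1/4) = (8·40.0³·18·3.4118 / (76.7×10³))^0.25
  = (409.95)^0.25 = 4.4997 mm

4.50 mm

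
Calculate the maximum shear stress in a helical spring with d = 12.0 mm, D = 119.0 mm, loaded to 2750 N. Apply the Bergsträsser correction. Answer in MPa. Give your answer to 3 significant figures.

Spring index C = D/d = 119.0/12.0 = 9.9167
K_B = (4C+2)/(4C−3) = 41.667/36.667 = 1.1364
τ₀ = 8FD/(πd³) = 8·2750·119.0/(π·12.0³) = 2.618e+06/5428.7 = 482.25 MPa
τ_max = K·τ₀ = 1.1364 × 482.25 = 548.02 MPa

548 MPa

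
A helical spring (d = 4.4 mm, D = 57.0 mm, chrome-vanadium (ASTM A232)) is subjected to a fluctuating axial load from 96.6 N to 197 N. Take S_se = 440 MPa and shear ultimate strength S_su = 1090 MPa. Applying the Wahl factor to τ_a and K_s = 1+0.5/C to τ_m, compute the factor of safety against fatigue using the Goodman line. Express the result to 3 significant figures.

C = D/d = 57.0/4.4 = 12.9545; K_W = (4C−1)/(4C−4)+0.615/C = 1.1102; K_s = 1+0.5/C = 1.0386
F_a = (F_max−F_min)/2 = 50.2 N; F_m = (F_max+F_min)/2 = 146.8 N
τ_a = K_W·8F_aD/(πd³) = 1.1102 × 85.538 = 94.966 MPa
τ_m = K_s·8F_mD/(πd³) = 1.0386 × 250.14 = 259.79 MPa
Goodman: 1/n_f = τ_a/S_se + τ_m/S_su = 94.966/440 + 259.79/1090 = 0.21583 + 0.23834 = 0.45417
n_f = 1/0.45417 = 2.202

2.20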